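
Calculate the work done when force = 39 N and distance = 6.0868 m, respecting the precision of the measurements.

2.4 × 10² J

work done = 39 N × 6.0868 m = 237.3852 J.
39 has 2 significant figures; 6.0868 has 5.
Division/multiplication keeps the fewest: 2 significant figures.
Rounded: 2.4 × 10² J.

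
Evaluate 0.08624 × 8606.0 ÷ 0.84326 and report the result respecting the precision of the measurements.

880.1

0.08624 × 8606.0 ÷ 0.84326 = 880.133576833…
Multiplication/division keeps the fewest significant figures: 0.08624 → 4 s.f., 8606.0 → 5 s.f., 0.84326 → 5 s.f.; limit is 4.
Rounded to 4 significant figures: 880.1.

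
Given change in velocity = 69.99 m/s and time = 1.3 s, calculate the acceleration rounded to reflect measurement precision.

54 m/s²

acceleration = 69.99 m/s ÷ 1.3 s = 53.8384615385… m/s².
69.99 has 4 significant figures; 1.3 has 2.
Division/multiplication keeps the fewest: 2 significant figures.
Rounded: 54 m/s².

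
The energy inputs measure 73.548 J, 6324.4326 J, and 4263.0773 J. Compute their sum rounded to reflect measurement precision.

10661.058 J

73.548 J + 6324.4326 J + 4263.0773 J = 10661.0579 J.
Addition/subtraction keeps the fewest decimal places: 73.548 → 3 decimal places, 6324.4326 → 4 decimal places, 4263.0773 → 4 decimal places; limit is 3.
Rounded to 3 decimal places: 10661.058 J.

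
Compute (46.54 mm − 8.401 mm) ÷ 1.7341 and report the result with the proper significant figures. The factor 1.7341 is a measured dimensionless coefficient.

46.54 mm − 8.401 mm = 38.139 mm; the difference is limited to 2 decimal places (4 s.f.).
Carrying full precision, 38.139 ÷ 1.7341 = 21.9935413183… mm; 1.7341 has 5 s.f., so the result keeps min(4, 5) = 4 s.f.
Rounded to 4 significant figures: 21.99 mm.

21.99 mm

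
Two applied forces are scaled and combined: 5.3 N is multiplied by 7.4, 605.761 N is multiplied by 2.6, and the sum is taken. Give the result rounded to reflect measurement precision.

5.3 × 7.4 = 39.22 → 39 N (2 s.f., last digit at the 10^0 place).
605.761 × 2.6 = 1574.9786 → 1.6 × 10^3 N (2 s.f., last digit at the 10^2 place).
Sum: 1614.1986 N; keep the coarser place, 10^2.
Result: 1.6 × 10^3 N.

1.6 × 10^3 N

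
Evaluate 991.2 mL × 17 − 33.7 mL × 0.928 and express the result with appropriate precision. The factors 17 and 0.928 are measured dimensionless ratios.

1.7 × 10⁴ mL

991.2 × 17 = 16850.4 → 1.7 × 10⁴ mL (2 s.f., last digit at the 10^3 place).
33.7 × 0.928 = 31.2736 → 31.3 mL (3 s.f., last digit at the 10^-1 place).
Difference: 16819.1264 mL; keep the coarser place, 10^3.
Result: 1.7 × 10⁴ mL.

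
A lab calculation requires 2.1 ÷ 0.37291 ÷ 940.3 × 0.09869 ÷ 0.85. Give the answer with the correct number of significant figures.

7.0 × 10^-4

2.1 ÷ 0.37291 ÷ 940.3 × 0.09869 ÷ 0.85 = 0.000695349348806…
Multiplication/division keeps the fewest significant figures: 2.1 → 2 s.f., 0.37291 → 5 s.f., 940.3 → 4 s.f., 0.09869 → 4 s.f., 0.85 → 2 s.f.; limit is 2.
Rounded to 2 significant figures: 7.0 × 10^-4.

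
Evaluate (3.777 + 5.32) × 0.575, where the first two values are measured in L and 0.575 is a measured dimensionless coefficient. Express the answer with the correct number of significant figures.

3.777 L + 5.32 L = 9.097 L; the sum is limited to 2 decimal places (3 s.f.).
Carrying full precision, 9.097 × 0.575 = 5.230775 L; 0.575 has 3 s.f., so the result keeps min(3, 3) = 3 s.f.
Rounded to 3 significant figures: 5.23 L.

5.23 L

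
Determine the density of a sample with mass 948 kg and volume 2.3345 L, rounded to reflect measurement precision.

406 kg/L

density = 948 kg ÷ 2.3345 L = 406.082672949… kg/L.
948 has 3 significant figures; 2.3345 has 5.
Division/multiplication keeps the fewest: 3 significant figures.
Rounded: 406 kg/L.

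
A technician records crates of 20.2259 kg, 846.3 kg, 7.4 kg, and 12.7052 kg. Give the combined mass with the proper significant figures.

20.2259 kg + 846.3 kg + 7.4 kg + 12.7052 kg = 886.6311 kg.
Addition/subtraction keeps the fewest decimal places: 20.2259 → 4 decimal places, 846.3 → 1 decimal place, 7.4 → 1 decimal place, 12.7052 → 4 decimal places; limit is 1.
Rounded to 1 decimal place: 886.6 kg.

886.6 kg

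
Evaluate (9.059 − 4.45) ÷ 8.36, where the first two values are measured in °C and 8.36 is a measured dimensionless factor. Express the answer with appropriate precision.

0.551 °C

9.059 °C − 4.45 °C = 4.609 °C; the difference is limited to 2 decimal places (3 s.f.).
Carrying full precision, 4.609 ÷ 8.36 = 0.551315789474… °C; 8.36 has 3 s.f., so the result keeps min(3, 3) = 3 s.f.
Rounded to 3 significant figures: 0.551 °C.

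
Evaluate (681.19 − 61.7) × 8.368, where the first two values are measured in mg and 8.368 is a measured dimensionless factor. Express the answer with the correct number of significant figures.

5.184 × 10^3 mg

681.19 mg − 61.7 mg = 619.49 mg; the difference is limited to 1 decimal place (4 s.f.).
Carrying full precision, 619.49 × 8.368 = 5183.89232 mg; 8.368 has 4 s.f., so the result keeps min(4, 4) = 4 s.f.
Rounded to 4 significant figures: 5.184 × 10^3 mg.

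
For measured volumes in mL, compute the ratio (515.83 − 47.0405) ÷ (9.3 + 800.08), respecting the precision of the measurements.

515.83 − 47.0405 = 468.7895, limited to 2 d.p. → 5 s.f.; 9.3 + 800.08 = 809.38, limited to 1 d.p. → 4 s.f.
Carrying full precision, 468.7895 ÷ 809.38 = 0.579195804196…; keep min(5, 4) = 4 s.f.
Rounded to 4 significant figures: 0.5792.

0.5792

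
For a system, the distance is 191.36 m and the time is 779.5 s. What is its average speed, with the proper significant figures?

average speed = 191.36 m ÷ 779.5 s = 0.245490699166… m/s.
191.36 has 5 significant figures; 779.5 has 4.
Division/multiplication keeps the fewest: 4 significant figures.
Rounded: 0.2455 m/s.

0.2455 m/s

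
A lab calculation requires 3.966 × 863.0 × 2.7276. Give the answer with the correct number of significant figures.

3.966 × 863.0 × 2.7276 = 9335.6419608
Multiplication/division keeps the fewest significant figures: 3.966 → 4 s.f., 863.0 → 4 s.f., 2.7276 → 5 s.f.; limit is 4.
Rounded to 4 significant figures: 9336.

9336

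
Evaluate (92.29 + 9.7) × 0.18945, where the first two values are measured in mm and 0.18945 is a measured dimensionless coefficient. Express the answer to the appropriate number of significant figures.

92.29 mm + 9.7 mm = 101.99 mm; the sum is limited to 1 decimal place (4 s.f.).
Carrying full precision, 101.99 × 0.18945 = 19.3220055 mm; 0.18945 has 5 s.f., so the result keeps min(4, 5) = 4 s.f.
Rounded to 4 significant figures: 19.32 mm.

19.32 mm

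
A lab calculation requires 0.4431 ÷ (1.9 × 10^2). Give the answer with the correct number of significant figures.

0.0023

0.4431 ÷ (1.9 × 10^2) = 0.00233210526316…
Multiplication/division keeps the fewest significant figures: 0.4431 → 4 s.f., 1.9 × 10^2 → 2 s.f.; limit is 2.
Rounded to 2 significant figures: 0.0023.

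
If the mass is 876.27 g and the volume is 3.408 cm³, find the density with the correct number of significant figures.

density = 876.27 g ÷ 3.408 cm³ = 257.121478873… g/cm³.
876.27 has 5 significant figures; 3.408 has 4.
Division/multiplication keeps the fewest: 4 significant figures.
Rounded: 257.1 g/cm³.

257.1 g/cm³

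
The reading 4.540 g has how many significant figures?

4

4.540: trailing zeros after a decimal point are significant.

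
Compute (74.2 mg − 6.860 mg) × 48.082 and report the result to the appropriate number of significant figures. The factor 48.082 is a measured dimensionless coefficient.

74.2 mg − 6.860 mg = 67.340 mg; the difference is limited to 1 decimal place (3 s.f.).
Carrying full precision, 67.340 × 48.082 = 3237.84188 mg; 48.082 has 5 s.f., so the result keeps min(3, 5) = 3 s.f.
Rounded to 3 significant figures: 3.24 × 10³ mg.

3.24 × 10³ mg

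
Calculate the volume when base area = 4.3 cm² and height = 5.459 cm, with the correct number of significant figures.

volume = 4.3 cm² × 5.459 cm = 23.4737 cm³.
4.3 has 2 significant figures; 5.459 has 4.
Division/multiplication keeps the fewest: 2 significant figures.
Rounded: 23 cm³.

23 cm³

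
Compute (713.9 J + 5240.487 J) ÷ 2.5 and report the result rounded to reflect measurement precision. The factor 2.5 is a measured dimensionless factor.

713.9 J + 5240.487 J = 5954.387 J; the sum is limited to 1 decimal place (5 s.f.).
Carrying full precision, 5954.387 ÷ 2.5 = 2381.7548 J; 2.5 has 2 s.f., so the result keeps min(5, 2) = 2 s.f.
Rounded to 2 significant figures: 2.4 × 10³ J.

2.4 × 10³ J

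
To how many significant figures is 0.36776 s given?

5

0.36776: leading zeros are not significant.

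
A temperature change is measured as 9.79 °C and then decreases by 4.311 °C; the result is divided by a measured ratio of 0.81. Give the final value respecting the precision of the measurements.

6.8 °C

9.79 °C − 4.311 °C = 5.479 °C; the difference is limited to 2 decimal places (3 s.f.).
Carrying full precision, 5.479 ÷ 0.81 = 6.76419753086… °C; 0.81 has 2 s.f., so the result keeps min(3, 2) = 2 s.f.
Rounded to 2 significant figures: 6.8 °C.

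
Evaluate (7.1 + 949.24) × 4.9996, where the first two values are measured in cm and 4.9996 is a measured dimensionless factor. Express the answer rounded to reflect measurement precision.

4781 cm

7.1 cm + 949.24 cm = 956.34 cm; the sum is limited to 1 decimal place (4 s.f.).
Carrying full precision, 956.34 × 4.9996 = 4781.317464 cm; 4.9996 has 5 s.f., so the result keeps min(4, 5) = 4 s.f.
Rounded to 4 significant figures: 4781 cm.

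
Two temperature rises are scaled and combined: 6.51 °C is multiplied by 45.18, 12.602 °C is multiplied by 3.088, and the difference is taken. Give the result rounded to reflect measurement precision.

6.51 × 45.18 = 294.1218 → 2.94 × 10^2 °C (3 s.f., last digit at the 10^0 place).
12.602 × 3.088 = 38.914976 → 38.91 °C (4 s.f., last digit at the 10^-2 place).
Difference: 255.206824 °C; keep the coarser place, 10^0.
Result: 255 °C.

255 °C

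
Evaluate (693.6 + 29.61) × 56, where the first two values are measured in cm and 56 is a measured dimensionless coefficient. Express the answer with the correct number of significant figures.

693.6 cm + 29.61 cm = 723.21 cm; the sum is limited to 1 decimal place (4 s.f.).
Carrying full precision, 723.21 × 56 = 40499.76 cm; 56 has 2 s.f., so the result keeps min(4, 2) = 2 s.f.
Rounded to 2 significant figures: 4.0 × 10⁴ cm.

4.0 × 10⁴ cm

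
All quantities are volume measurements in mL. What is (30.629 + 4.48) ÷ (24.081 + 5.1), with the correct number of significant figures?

30.629 + 4.48 = 35.109, limited to 2 d.p. → 4 s.f.; 24.081 + 5.1 = 29.181, limited to 1 d.p. → 3 s.f.
Carrying full precision, 35.109 ÷ 29.181 = 1.20314588259…; keep min(4, 3) = 3 s.f.
Rounded to 3 significant figures: 1.20.

1.20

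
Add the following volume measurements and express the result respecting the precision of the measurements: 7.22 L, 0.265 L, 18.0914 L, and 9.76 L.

35.34 L

7.22 L + 0.265 L + 18.0914 L + 9.76 L = 35.3364 L.
Addition/subtraction keeps the fewest decimal places: 7.22 → 2 decimal places, 0.265 → 3 decimal places, 18.0914 → 4 decimal places, 9.76 → 2 decimal places; limit is 2.
Rounded to 2 decimal places: 35.34 L.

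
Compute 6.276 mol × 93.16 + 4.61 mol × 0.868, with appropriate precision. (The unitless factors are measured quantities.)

588.7 mol

6.276 × 93.16 = 584.67216 → 584.7 mol (4 s.f., last digit at the 10^-1 place).
4.61 × 0.868 = 4.00148 → 4.00 mol (3 s.f., last digit at the 10^-2 place).
Sum: 588.67364 mol; keep the coarser place, 10^-1.
Result: 588.7 mol.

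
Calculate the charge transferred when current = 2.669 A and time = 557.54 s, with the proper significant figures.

charge transferred = 2.669 A × 557.54 s = 1488.07426 C.
2.669 has 4 significant figures; 557.54 has 5.
Division/multiplication keeps the fewest: 4 significant figures.
Rounded: 1488 C.

1488 C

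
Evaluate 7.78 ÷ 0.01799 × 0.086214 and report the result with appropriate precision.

37.3

7.78 ÷ 0.01799 × 0.086214 = 37.2843201779…
Multiplication/division keeps the fewest significant figures: 7.78 → 3 s.f., 0.01799 → 4 s.f., 0.086214 → 5 s.f.; limit is 3.
Rounded to 3 significant figures: 37.3.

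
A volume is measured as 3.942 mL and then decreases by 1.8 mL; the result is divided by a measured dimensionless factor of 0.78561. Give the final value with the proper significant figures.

2.7 mL

3.942 mL − 1.8 mL = 2.142 mL; the difference is limited to 1 decimal place (2 s.f.).
Carrying full precision, 2.142 ÷ 0.78561 = 2.72654370489… mL; 0.78561 has 5 s.f., so the result keeps min(2, 5) = 2 s.f.
Rounded to 2 significant figures: 2.7 mL.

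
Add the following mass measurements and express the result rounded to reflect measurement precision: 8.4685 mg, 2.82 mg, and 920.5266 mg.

8.4685 mg + 2.82 mg + 920.5266 mg = 931.8151 mg.
Addition/subtraction keeps the fewest decimal places: 8.4685 → 4 decimal places, 2.82 → 2 decimal places, 920.5266 → 4 decimal places; limit is 2.
Rounded to 2 decimal places: 931.82 mg.

931.82 mg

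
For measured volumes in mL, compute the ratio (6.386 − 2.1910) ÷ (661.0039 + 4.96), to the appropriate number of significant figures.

0.006299

6.386 − 2.1910 = 4.1950, limited to 3 d.p. → 4 s.f.; 661.0039 + 4.96 = 665.9639, limited to 2 d.p. → 5 s.f.
Carrying full precision, 4.1950 ÷ 665.9639 = 0.00629914023868…; keep min(4, 5) = 4 s.f.
Rounded to 4 significant figures: 0.006299.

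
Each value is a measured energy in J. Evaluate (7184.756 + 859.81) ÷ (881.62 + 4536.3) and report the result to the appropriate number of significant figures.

1.4848

7184.756 + 859.81 = 8044.566, limited to 2 d.p. → 6 s.f.; 881.62 + 4536.3 = 5417.92, limited to 1 d.p. → 5 s.f.
Carrying full precision, 8044.566 ÷ 5417.92 = 1.48480708464…; keep min(6, 5) = 5 s.f.
Rounded to 5 significant figures: 1.4848.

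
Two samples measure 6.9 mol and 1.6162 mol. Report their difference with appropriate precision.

6.9 mol − 1.6162 mol = 5.2838 mol.
Addition/subtraction keeps the fewest decimal places: 6.9 → 1 decimal place, 1.6162 → 4 decimal places; limit is 1.
Rounded to 1 decimal place: 5.3 mol.

5.3 mol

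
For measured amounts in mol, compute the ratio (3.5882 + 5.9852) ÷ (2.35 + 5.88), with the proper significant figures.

3.5882 + 5.9852 = 9.5734, limited to 4 d.p. → 5 s.f.; 2.35 + 5.88 = 8.23, limited to 2 d.p. → 3 s.f.
Carrying full precision, 9.5734 ÷ 8.23 = 1.16323207776…; keep min(5, 3) = 3 s.f.
Rounded to 3 significant figures: 1.16.

1.16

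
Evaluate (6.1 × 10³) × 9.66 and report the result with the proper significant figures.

5.9 × 10⁴

(6.1 × 10³) × 9.66 = 58926
Multiplication/division keeps the fewest significant figures: 6.1 × 10³ → 2 s.f., 9.66 → 3 s.f.; limit is 2.
Rounded to 2 significant figures: 5.9 × 10⁴.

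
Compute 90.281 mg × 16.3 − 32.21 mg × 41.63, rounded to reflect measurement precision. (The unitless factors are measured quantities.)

1.3 × 10² mg

90.281 × 16.3 = 1471.5803 → 1.47 × 10³ mg (3 s.f., last digit at the 10^1 place).
32.21 × 41.63 = 1340.9023 → 1341 mg (4 s.f., last digit at the 10^0 place).
Difference: 130.678 mg; keep the coarser place, 10^1.
Result: 1.3 × 10² mg.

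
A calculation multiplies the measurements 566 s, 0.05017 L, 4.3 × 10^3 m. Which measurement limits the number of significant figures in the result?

4.3 × 10^3 m

566 s → 3 s.f.; 0.05017 L → 4 s.f.; 4.3 × 10^3 m → 2 s.f.
The fewest is 2 significant figures, from 4.3 × 10^3 m.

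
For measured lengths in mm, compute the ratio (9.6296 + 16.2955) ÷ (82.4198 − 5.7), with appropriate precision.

9.6296 + 16.2955 = 25.9251, limited to 4 d.p. → 6 s.f.; 82.4198 − 5.7 = 76.7198, limited to 1 d.p. → 3 s.f.
Carrying full precision, 25.9251 ÷ 76.7198 = 0.337919285504…; keep min(6, 3) = 3 s.f.
Rounded to 3 significant figures: 0.338.

0.338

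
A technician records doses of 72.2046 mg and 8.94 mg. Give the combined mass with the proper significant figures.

72.2046 mg + 8.94 mg = 81.1446 mg.
Addition/subtraction keeps the fewest decimal places: 72.2046 → 4 decimal places, 8.94 → 2 decimal places; limit is 2.
Rounded to 2 decimal places: 81.14 mg.

81.14 mg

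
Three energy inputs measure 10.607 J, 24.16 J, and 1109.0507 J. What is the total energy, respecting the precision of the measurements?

1143.82 J

10.607 J + 24.16 J + 1109.0507 J = 1143.8177 J.
Addition/subtraction keeps the fewest decimal places: 10.607 → 3 decimal places, 24.16 → 2 decimal places, 1109.0507 → 4 decimal places; limit is 2.
Rounded to 2 decimal places: 1143.82 J.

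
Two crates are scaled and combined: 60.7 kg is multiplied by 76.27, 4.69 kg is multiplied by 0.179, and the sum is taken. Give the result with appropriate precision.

60.7 × 76.27 = 4629.589 → 4.63 × 10^3 kg (3 s.f., last digit at the 10^1 place).
4.69 × 0.179 = 0.83951 → 0.840 kg (3 s.f., last digit at the 10^-3 place).
Sum: 4630.42851 kg; keep the coarser place, 10^1.
Result: 4.63 × 10^3 kg.

4.63 × 10^3 kg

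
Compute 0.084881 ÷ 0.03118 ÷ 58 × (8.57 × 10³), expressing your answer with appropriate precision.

4.0 × 10²

0.084881 ÷ 0.03118 ÷ 58 × (8.57 × 10³) = 402.241805092…
Multiplication/division keeps the fewest significant figures: 0.084881 → 5 s.f., 0.03118 → 4 s.f., 58 → 2 s.f., 8.57 × 10³ → 3 s.f.; limit is 2.
Rounded to 2 significant figures: 4.0 × 10².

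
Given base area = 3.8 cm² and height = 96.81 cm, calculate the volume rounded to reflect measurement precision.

volume = 3.8 cm² × 96.81 cm = 367.878 cm³.
3.8 has 2 significant figures; 96.81 has 4.
Division/multiplication keeps the fewest: 2 significant figures.
Rounded: 3.7 × 10^2 cm³.

3.7 × 10^2 cm³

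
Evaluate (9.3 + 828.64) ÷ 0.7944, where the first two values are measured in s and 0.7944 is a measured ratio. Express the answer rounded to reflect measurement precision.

1055 s

9.3 s + 828.64 s = 837.94 s; the sum is limited to 1 decimal place (4 s.f.).
Carrying full precision, 837.94 ÷ 0.7944 = 1054.80866062… s; 0.7944 has 4 s.f., so the result keeps min(4, 4) = 4 s.f.
Rounded to 4 significant figures: 1055 s.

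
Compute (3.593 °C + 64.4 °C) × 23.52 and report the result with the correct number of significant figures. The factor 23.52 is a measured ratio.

1.60 × 10^3 °C

3.593 °C + 64.4 °C = 67.993 °C; the sum is limited to 1 decimal place (3 s.f.).
Carrying full precision, 67.993 × 23.52 = 1599.19536 °C; 23.52 has 4 s.f., so the result keeps min(3, 4) = 3 s.f.
Rounded to 3 significant figures: 1.60 × 10^3 °C.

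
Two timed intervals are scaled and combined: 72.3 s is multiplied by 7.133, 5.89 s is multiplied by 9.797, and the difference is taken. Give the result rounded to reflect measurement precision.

72.3 × 7.133 = 515.7159 → 516 s (3 s.f., last digit at the 10^0 place).
5.89 × 9.797 = 57.70433 → 57.7 s (3 s.f., last digit at the 10^-1 place).
Difference: 458.01157 s; keep the coarser place, 10^0.
Result: 458 s.

458 s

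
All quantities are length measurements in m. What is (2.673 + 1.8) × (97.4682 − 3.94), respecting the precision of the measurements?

4.2 × 10² m²

2.673 + 1.8 = 4.473, limited to 1 d.p. → 2 s.f.; 97.4682 − 3.94 = 93.5282, limited to 2 d.p. → 4 s.f.
Carrying full precision, 4.473 × 93.5282 = 418.3516386; keep min(2, 4) = 2 s.f.
Rounded to 2 significant figures: 4.2 × 10² m².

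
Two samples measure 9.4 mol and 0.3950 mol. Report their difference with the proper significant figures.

9.0 mol

9.4 mol − 0.3950 mol = 9.0050 mol.
Addition/subtraction keeps the fewest decimal places: 9.4 → 1 decimal place, 0.3950 → 4 decimal places; limit is 1.
Rounded to 1 decimal place: 9.0 mol.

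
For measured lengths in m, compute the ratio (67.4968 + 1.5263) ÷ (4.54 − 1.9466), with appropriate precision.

26.6

67.4968 + 1.5263 = 69.0231, limited to 4 d.p. → 6 s.f.; 4.54 − 1.9466 = 2.5934, limited to 2 d.p. → 3 s.f.
Carrying full precision, 69.0231 ÷ 2.5934 = 26.6149070718…; keep min(6, 3) = 3 s.f.
Rounded to 3 significant figures: 26.6.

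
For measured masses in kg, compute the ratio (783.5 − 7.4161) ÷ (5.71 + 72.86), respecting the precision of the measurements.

783.5 − 7.4161 = 776.0839, limited to 1 d.p. → 4 s.f.; 5.71 + 72.86 = 78.57, limited to 2 d.p. → 4 s.f.
Carrying full precision, 776.0839 ÷ 78.57 = 9.87761104747…; keep min(4, 4) = 4 s.f.
Rounded to 4 significant figures: 9.878.

9.878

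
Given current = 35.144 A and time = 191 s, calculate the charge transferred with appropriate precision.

charge transferred = 35.144 A × 191 s = 6712.504 C.
35.144 has 5 significant figures; 191 has 3.
Division/multiplication keeps the fewest: 3 significant figures.
Rounded: 6.71 × 10^3 C.

6.71 × 10^3 C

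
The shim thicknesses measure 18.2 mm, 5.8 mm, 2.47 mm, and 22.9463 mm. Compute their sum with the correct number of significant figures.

18.2 mm + 5.8 mm + 2.47 mm + 22.9463 mm = 49.4163 mm.
Addition/subtraction keeps the fewest decimal places: 18.2 → 1 decimal place, 5.8 → 1 decimal place, 2.47 → 2 decimal places, 22.9463 → 4 decimal places; limit is 1.
Rounded to 1 decimal place: 49.4 mm.

49.4 mm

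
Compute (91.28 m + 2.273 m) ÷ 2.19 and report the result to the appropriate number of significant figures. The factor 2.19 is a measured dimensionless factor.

91.28 m + 2.273 m = 93.553 m; the sum is limited to 2 decimal places (4 s.f.).
Carrying full precision, 93.553 ÷ 2.19 = 42.7182648402… m; 2.19 has 3 s.f., so the result keeps min(4, 3) = 3 s.f.
Rounded to 3 significant figures: 42.7 m.

42.7 m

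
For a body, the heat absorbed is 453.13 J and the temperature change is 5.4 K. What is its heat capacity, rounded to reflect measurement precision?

heat capacity = 453.13 J ÷ 5.4 K = 83.912962963… J/K.
453.13 has 5 significant figures; 5.4 has 2.
Division/multiplication keeps the fewest: 2 significant figures.
Rounded: 84 J/K.

84 J/K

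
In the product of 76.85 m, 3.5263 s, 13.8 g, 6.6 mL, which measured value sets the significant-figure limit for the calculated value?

6.6 mL

76.85 m → 4 s.f.; 3.5263 s → 5 s.f.; 13.8 g → 3 s.f.; 6.6 mL → 2 s.f.
The fewest is 2 significant figures, from 6.6 mL.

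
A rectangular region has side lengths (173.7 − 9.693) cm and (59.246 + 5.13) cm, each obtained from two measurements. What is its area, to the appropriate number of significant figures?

173.7 − 9.693 = 164.007, limited to 1 d.p. → 4 s.f.; 59.246 + 5.13 = 64.376, limited to 2 d.p. → 4 s.f.
Carrying full precision, 164.007 × 64.376 = 10558.114632; keep min(4, 4) = 4 s.f.
Rounded to 4 significant figures: 1.056 × 10⁴ cm².

1.056 × 10⁴ cm²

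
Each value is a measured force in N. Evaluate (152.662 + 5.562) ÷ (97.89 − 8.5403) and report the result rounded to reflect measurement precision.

152.662 + 5.562 = 158.224, limited to 3 d.p. → 6 s.f.; 97.89 − 8.5403 = 89.3497, limited to 2 d.p. → 4 s.f.
Carrying full precision, 158.224 ÷ 89.3497 = 1.7708397454…; keep min(6, 4) = 4 s.f.
Rounded to 4 significant figures: 1.771.

1.771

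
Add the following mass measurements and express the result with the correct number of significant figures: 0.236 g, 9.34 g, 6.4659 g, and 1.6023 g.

17.64 g

0.236 g + 9.34 g + 6.4659 g + 1.6023 g = 17.6442 g.
Addition/subtraction keeps the fewest decimal places: 0.236 → 3 decimal places, 9.34 → 2 decimal places, 6.4659 → 4 decimal places, 1.6023 → 4 decimal places; limit is 2.
Rounded to 2 decimal places: 17.64 g.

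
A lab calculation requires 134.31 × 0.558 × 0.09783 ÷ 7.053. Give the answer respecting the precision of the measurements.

1.04

134.31 × 0.558 × 0.09783 ÷ 7.053 = 1.0395388336…
Multiplication/division keeps the fewest significant figures: 134.31 → 5 s.f., 0.558 → 3 s.f., 0.09783 → 4 s.f., 7.053 → 4 s.f.; limit is 3.
Rounded to 3 significant figures: 1.04.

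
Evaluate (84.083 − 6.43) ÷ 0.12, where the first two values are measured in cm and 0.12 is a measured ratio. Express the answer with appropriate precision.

6.5 × 10² cm

84.083 cm − 6.43 cm = 77.653 cm; the difference is limited to 2 decimal places (4 s.f.).
Carrying full precision, 77.653 ÷ 0.12 = 647.108333333… cm; 0.12 has 2 s.f., so the result keeps min(4, 2) = 2 s.f.
Rounded to 2 significant figures: 6.5 × 10² cm.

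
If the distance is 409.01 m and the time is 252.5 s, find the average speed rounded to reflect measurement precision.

average speed = 409.01 m ÷ 252.5 s = 1.61984158416… m/s.
409.01 has 5 significant figures; 252.5 has 4.
Division/multiplication keeps the fewest: 4 significant figures.
Rounded: 1.620 m/s.

1.620 m/s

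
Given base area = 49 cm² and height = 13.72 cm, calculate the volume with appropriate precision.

volume = 49 cm² × 13.72 cm = 672.28 cm³.
49 has 2 significant figures; 13.72 has 4.
Division/multiplication keeps the fewest: 2 significant figures.
Rounded: 6.7 × 10^2 cm³.

6.7 × 10^2 cm³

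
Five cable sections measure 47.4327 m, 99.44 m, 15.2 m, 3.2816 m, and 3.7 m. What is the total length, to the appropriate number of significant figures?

169.1 m

47.4327 m + 99.44 m + 15.2 m + 3.2816 m + 3.7 m = 169.0543 m.
Addition/subtraction keeps the fewest decimal places: 47.4327 → 4 decimal places, 99.44 → 2 decimal places, 15.2 → 1 decimal place, 3.2816 → 4 decimal places, 3.7 → 1 decimal place; limit is 1.
Rounded to 1 decimal place: 169.1 m.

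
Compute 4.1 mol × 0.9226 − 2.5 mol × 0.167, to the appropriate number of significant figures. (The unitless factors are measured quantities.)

4.1 × 0.9226 = 3.78266 → 3.8 mol (2 s.f., last digit at the 10^-1 place).
2.5 × 0.167 = 0.4175 → 0.42 mol (2 s.f., last digit at the 10^-2 place).
Difference: 3.36516 mol; keep the coarser place, 10^-1.
Result: 3.4 mol.

3.4 mol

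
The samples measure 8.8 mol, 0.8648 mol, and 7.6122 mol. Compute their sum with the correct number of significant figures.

8.8 mol + 0.8648 mol + 7.6122 mol = 17.2770 mol.
Addition/subtraction keeps the fewest decimal places: 8.8 → 1 decimal place, 0.8648 → 4 decimal places, 7.6122 → 4 decimal places; limit is 1.
Rounded to 1 decimal place: 17.3 mol.

17.3 mol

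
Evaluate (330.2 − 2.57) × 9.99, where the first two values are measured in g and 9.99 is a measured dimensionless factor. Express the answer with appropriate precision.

3.27 × 10^3 g

330.2 g − 2.57 g = 327.63 g; the difference is limited to 1 decimal place (4 s.f.).
Carrying full precision, 327.63 × 9.99 = 3273.0237 g; 9.99 has 3 s.f., so the result keeps min(4, 3) = 3 s.f.
Rounded to 3 significant figures: 3.27 × 10^3 g.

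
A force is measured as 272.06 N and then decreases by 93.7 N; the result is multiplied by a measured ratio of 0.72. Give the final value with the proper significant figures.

272.06 N − 93.7 N = 178.36 N; the difference is limited to 1 decimal place (4 s.f.).
Carrying full precision, 178.36 × 0.72 = 128.4192 N; 0.72 has 2 s.f., so the result keeps min(4, 2) = 2 s.f.
Rounded to 2 significant figures: 1.3 × 10^2 N.

1.3 × 10^2 N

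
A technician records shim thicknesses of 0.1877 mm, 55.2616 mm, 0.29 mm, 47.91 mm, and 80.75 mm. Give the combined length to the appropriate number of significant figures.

1.8440 × 10^2 mm

0.1877 mm + 55.2616 mm + 0.29 mm + 47.91 mm + 80.75 mm = 184.3993 mm.
Addition/subtraction keeps the fewest decimal places: 0.1877 → 4 decimal places, 55.2616 → 4 decimal places, 0.29 → 2 decimal places, 47.91 → 2 decimal places, 80.75 → 2 decimal places; limit is 2.
Rounded to 2 decimal places: 1.8440 × 10^2 mm.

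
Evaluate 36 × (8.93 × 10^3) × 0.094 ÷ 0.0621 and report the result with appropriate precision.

36 × (8.93 × 10^3) × 0.094 ÷ 0.0621 = 486620.289855…
Multiplication/division keeps the fewest significant figures: 36 → 2 s.f., 8.93 × 10^3 → 3 s.f., 0.094 → 2 s.f., 0.0621 → 3 s.f.; limit is 2.
Rounded to 2 significant figures: 4.9 × 10^5.

4.9 × 10^5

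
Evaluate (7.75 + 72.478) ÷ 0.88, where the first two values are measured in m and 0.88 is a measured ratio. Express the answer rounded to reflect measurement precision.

91 m

7.75 m + 72.478 m = 80.228 m; the sum is limited to 2 decimal places (4 s.f.).
Carrying full precision, 80.228 ÷ 0.88 = 91.1681818182… m; 0.88 has 2 s.f., so the result keeps min(4, 2) = 2 s.f.
Rounded to 2 significant figures: 91 m.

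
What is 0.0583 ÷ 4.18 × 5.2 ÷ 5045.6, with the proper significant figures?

0.0583 ÷ 4.18 × 5.2 ÷ 5045.6 = 0.0000143741707209…
Multiplication/division keeps the fewest significant figures: 0.0583 → 3 s.f., 4.18 → 3 s.f., 5.2 → 2 s.f., 5045.6 → 5 s.f.; limit is 2.
Rounded to 2 significant figures: 1.4 × 10^-5.

1.4 × 10^-5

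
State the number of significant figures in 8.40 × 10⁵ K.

3

8.40 × 10⁵: in scientific notation every digit of the coefficient is significant.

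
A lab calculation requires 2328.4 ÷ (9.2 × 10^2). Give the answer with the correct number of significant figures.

2328.4 ÷ (9.2 × 10^2) = 2.53086956522…
Multiplication/division keeps the fewest significant figures: 2328.4 → 5 s.f., 9.2 × 10^2 → 2 s.f.; limit is 2.
Rounded to 2 significant figures: 2.5.

2.5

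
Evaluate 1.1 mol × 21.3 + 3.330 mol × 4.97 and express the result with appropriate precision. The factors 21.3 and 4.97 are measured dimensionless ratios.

1.1 × 21.3 = 23.43 → 23 mol (2 s.f., last digit at the 10^0 place).
3.330 × 4.97 = 16.5501 → 16.6 mol (3 s.f., last digit at the 10^-1 place).
Sum: 39.9801 mol; keep the coarser place, 10^0.
Result: 40. mol.

40. mol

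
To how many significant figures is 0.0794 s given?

3

0.0794: leading zeros are not significant.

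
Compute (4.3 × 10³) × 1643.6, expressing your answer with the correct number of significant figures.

(4.3 × 10³) × 1643.6 = 7067480
Multiplication/division keeps the fewest significant figures: 4.3 × 10³ → 2 s.f., 1643.6 → 5 s.f.; limit is 2.
Rounded to 2 significant figures: 7.1 × 10⁶.

7.1 × 10⁶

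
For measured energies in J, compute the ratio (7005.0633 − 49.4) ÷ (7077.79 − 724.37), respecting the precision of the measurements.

1.0948

7005.0633 − 49.4 = 6955.6633, limited to 1 d.p. → 5 s.f.; 7077.79 − 724.37 = 6353.42, limited to 2 d.p. → 6 s.f.
Carrying full precision, 6955.6633 ÷ 6353.42 = 1.09479041209…; keep min(5, 6) = 5 s.f.
Rounded to 5 significant figures: 1.0948.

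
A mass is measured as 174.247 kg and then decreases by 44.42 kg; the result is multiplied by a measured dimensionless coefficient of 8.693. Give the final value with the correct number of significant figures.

1.129 × 10^3 kg

174.247 kg − 44.42 kg = 129.827 kg; the difference is limited to 2 decimal places (5 s.f.).
Carrying full precision, 129.827 × 8.693 = 1128.586111 kg; 8.693 has 4 s.f., so the result keeps min(5, 4) = 4 s.f.
Rounded to 4 significant figures: 1.129 × 10^3 kg.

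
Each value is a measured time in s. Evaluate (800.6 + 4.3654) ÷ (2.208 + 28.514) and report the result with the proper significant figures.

26.20

800.6 + 4.3654 = 804.9654, limited to 1 d.p. → 4 s.f.; 2.208 + 28.514 = 30.722, limited to 3 d.p. → 5 s.f.
Carrying full precision, 804.9654 ÷ 30.722 = 26.2015949482…; keep min(4, 5) = 4 s.f.
Rounded to 4 significant figures: 26.20.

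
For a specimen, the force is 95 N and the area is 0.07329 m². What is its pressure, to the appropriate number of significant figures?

1.3 × 10³ Pa

pressure = 95 N ÷ 0.07329 m² = 1296.22049393… Pa.
95 has 2 significant figures; 0.07329 has 4.
Division/multiplication keeps the fewest: 2 significant figures.
Rounded: 1.3 × 10³ Pa.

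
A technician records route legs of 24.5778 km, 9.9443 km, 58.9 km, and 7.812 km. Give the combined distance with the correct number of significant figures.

24.5778 km + 9.9443 km + 58.9 km + 7.812 km = 101.2341 km.
Addition/subtraction keeps the fewest decimal places: 24.5778 → 4 decimal places, 9.9443 → 4 decimal places, 58.9 → 1 decimal place, 7.812 → 3 decimal places; limit is 1.
Rounded to 1 decimal place: 101.2 km.

101.2 km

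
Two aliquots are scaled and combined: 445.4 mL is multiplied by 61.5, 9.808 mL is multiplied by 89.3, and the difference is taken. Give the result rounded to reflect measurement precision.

445.4 × 61.5 = 27392.1 → 2.74 × 10⁴ mL (3 s.f., last digit at the 10^2 place).
9.808 × 89.3 = 875.8544 → 876 mL (3 s.f., last digit at the 10^0 place).
Difference: 26516.2456 mL; keep the coarser place, 10^2.
Result: 2.65 × 10⁴ mL.

2.65 × 10⁴ mL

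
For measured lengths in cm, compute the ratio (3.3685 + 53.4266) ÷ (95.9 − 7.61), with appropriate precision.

3.3685 + 53.4266 = 56.7951, limited to 4 d.p. → 6 s.f.; 95.9 − 7.61 = 88.29, limited to 1 d.p. → 3 s.f.
Carrying full precision, 56.7951 ÷ 88.29 = 0.64327896704…; keep min(6, 3) = 3 s.f.
Rounded to 3 significant figures: 0.643.

0.643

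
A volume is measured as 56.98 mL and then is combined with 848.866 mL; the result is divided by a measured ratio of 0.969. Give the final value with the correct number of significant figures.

935 mL

56.98 mL + 848.866 mL = 905.846 mL; the sum is limited to 2 decimal places (5 s.f.).
Carrying full precision, 905.846 ÷ 0.969 = 934.825593395… mL; 0.969 has 3 s.f., so the result keeps min(5, 3) = 3 s.f.
Rounded to 3 significant figures: 935 mL.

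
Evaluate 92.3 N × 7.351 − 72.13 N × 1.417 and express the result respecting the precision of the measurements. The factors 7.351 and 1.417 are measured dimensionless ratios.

576 N

92.3 × 7.351 = 678.4973 → 678 N (3 s.f., last digit at the 10^0 place).
72.13 × 1.417 = 102.20821 → 102.2 N (4 s.f., last digit at the 10^-1 place).
Difference: 576.28909 N; keep the coarser place, 10^0.
Result: 576 N.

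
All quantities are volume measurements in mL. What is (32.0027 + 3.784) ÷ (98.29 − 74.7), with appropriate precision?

1.52

32.0027 + 3.784 = 35.7867, limited to 3 d.p. → 5 s.f.; 98.29 − 74.7 = 23.59, limited to 1 d.p. → 3 s.f.
Carrying full precision, 35.7867 ÷ 23.59 = 1.51702840187…; keep min(5, 3) = 3 s.f.
Rounded to 3 significant figures: 1.52.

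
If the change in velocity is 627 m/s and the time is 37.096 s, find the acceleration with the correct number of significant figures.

16.9 m/s²

acceleration = 627 m/s ÷ 37.096 s = 16.9020918697… m/s².
627 has 3 significant figures; 37.096 has 5.
Division/multiplication keeps the fewest: 3 significant figures.
Rounded: 16.9 m/s².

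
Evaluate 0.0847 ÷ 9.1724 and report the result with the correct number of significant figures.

0.00923

0.0847 ÷ 9.1724 = 0.00923422441237…
Multiplication/division keeps the fewest significant figures: 0.0847 → 3 s.f., 9.1724 → 5 s.f.; limit is 3.
Rounded to 3 significant figures: 0.00923.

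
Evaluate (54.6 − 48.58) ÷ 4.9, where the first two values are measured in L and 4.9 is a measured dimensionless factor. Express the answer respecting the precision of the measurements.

54.6 L − 48.58 L = 6.02 L; the difference is limited to 1 decimal place (2 s.f.).
Carrying full precision, 6.02 ÷ 4.9 = 1.22857142857… L; 4.9 has 2 s.f., so the result keeps min(2, 2) = 2 s.f.
Rounded to 2 significant figures: 1.2 L.

1.2 L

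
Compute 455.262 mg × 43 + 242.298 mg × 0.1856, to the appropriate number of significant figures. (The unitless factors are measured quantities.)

455.262 × 43 = 19576.266 → 2.0 × 10^4 mg (2 s.f., last digit at the 10^3 place).
242.298 × 0.1856 = 44.9705088 → 44.97 mg (4 s.f., last digit at the 10^-2 place).
Sum: 19621.2365088 mg; keep the coarser place, 10^3.
Result: 2.0 × 10^4 mg.

2.0 × 10^4 mg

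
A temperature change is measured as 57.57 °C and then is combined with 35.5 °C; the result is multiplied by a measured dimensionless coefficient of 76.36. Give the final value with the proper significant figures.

7.11 × 10^3 °C

57.57 °C + 35.5 °C = 93.07 °C; the sum is limited to 1 decimal place (3 s.f.).
Carrying full precision, 93.07 × 76.36 = 7106.8252 °C; 76.36 has 4 s.f., so the result keeps min(3, 4) = 3 s.f.
Rounded to 3 significant figures: 7.11 × 10^3 °C.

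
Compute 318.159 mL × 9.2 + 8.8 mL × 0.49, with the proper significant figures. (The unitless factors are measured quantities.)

2.9 × 10^3 mL

318.159 × 9.2 = 2927.0628 → 2.9 × 10^3 mL (2 s.f., last digit at the 10^2 place).
8.8 × 0.49 = 4.312 → 4.3 mL (2 s.f., last digit at the 10^-1 place).
Sum: 2931.3748 mL; keep the coarser place, 10^2.
Result: 2.9 × 10^3 mL.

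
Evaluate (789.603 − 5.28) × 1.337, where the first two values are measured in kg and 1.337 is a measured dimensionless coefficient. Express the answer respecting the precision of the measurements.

789.603 kg − 5.28 kg = 784.323 kg; the difference is limited to 2 decimal places (5 s.f.).
Carrying full precision, 784.323 × 1.337 = 1048.639851 kg; 1.337 has 4 s.f., so the result keeps min(5, 4) = 4 s.f.
Rounded to 4 significant figures: 1049 kg.

1049 kg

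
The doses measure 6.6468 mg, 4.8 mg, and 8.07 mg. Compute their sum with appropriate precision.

6.6468 mg + 4.8 mg + 8.07 mg = 19.5168 mg.
Addition/subtraction keeps the fewest decimal places: 6.6468 → 4 decimal places, 4.8 → 1 decimal place, 8.07 → 2 decimal places; limit is 1.
Rounded to 1 decimal place: 19.5 mg.

19.5 mg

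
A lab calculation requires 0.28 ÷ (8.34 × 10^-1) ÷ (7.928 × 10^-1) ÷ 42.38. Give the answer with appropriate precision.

1.0 × 10^-2

0.28 ÷ (8.34 × 10^-1) ÷ (7.928 × 10^-1) ÷ 42.38 = 0.00999234423128…
Multiplication/division keeps the fewest significant figures: 0.28 → 2 s.f., 8.34 × 10^-1 → 3 s.f., 7.928 × 10^-1 → 4 s.f., 42.38 → 4 s.f.; limit is 2.
Rounded to 2 significant figures: 1.0 × 10^-2.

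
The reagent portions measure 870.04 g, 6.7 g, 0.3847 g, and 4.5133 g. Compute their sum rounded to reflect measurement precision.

881.6 g

870.04 g + 6.7 g + 0.3847 g + 4.5133 g = 881.6380 g.
Addition/subtraction keeps the fewest decimal places: 870.04 → 2 decimal places, 6.7 → 1 decimal place, 0.3847 → 4 decimal places, 4.5133 → 4 decimal places; limit is 1.
Rounded to 1 decimal place: 881.6 g.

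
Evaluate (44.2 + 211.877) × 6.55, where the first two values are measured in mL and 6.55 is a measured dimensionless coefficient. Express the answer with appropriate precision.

44.2 mL + 211.877 mL = 256.077 mL; the sum is limited to 1 decimal place (4 s.f.).
Carrying full precision, 256.077 × 6.55 = 1677.30435 mL; 6.55 has 3 s.f., so the result keeps min(4, 3) = 3 s.f.
Rounded to 3 significant figures: 1.68 × 10³ mL.

1.68 × 10³ mL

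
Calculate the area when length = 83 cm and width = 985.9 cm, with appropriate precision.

area = 83 cm × 985.9 cm = 81829.7 cm².
83 has 2 significant figures; 985.9 has 4.
Division/multiplication keeps the fewest: 2 significant figures.
Rounded: 8.2 × 10⁴ cm².

8.2 × 10⁴ cm²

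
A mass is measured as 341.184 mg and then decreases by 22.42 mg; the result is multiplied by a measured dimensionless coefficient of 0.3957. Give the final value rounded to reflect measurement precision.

126.1 mg

341.184 mg − 22.42 mg = 318.764 mg; the difference is limited to 2 decimal places (5 s.f.).
Carrying full precision, 318.764 × 0.3957 = 126.1349148 mg; 0.3957 has 4 s.f., so the result keeps min(5, 4) = 4 s.f.
Rounded to 4 significant figures: 126.1 mg.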